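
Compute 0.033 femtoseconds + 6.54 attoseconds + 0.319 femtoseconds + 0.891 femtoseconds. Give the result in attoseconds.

In attoseconds:
  0.033 femtoseconds = 0.033e3 attoseconds = 33
  6.54 attoseconds → 6.54
  0.319 femtoseconds = 0.319e3 attoseconds = 319
  0.891 femtoseconds = 0.891e3 attoseconds = 891
Sum: 33 + 6.54 + 319 + 891 = 1249.54

1249.54 attoseconds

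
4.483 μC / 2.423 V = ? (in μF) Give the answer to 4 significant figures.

(4.483 × 10⁻⁶) / (2.423) = 1.85019 × 10⁻⁶ F

1.850 μF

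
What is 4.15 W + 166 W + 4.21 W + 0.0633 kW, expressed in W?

237.66 W

In W:
  4.15 W → 4.15
  166 W → 166
  4.21 W → 4.21
  0.0633 kW = 0.0633 × 10^3 W = 63.3
Sum: 4.15 + 166 + 4.21 + 63.3 = 237.66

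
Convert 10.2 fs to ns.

0.0000102 ns

femto = 10⁻¹⁵, nano = 10⁻⁹; factor is 10⁻⁶.
10.2 × 10⁻⁶ = 0.0000102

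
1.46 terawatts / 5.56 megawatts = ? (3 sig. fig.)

(1.46 × 10¹²) / (5.56 × 10⁶) = 0.2626 × 10⁶

263000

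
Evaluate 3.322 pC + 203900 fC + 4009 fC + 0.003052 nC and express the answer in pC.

214.283 pC

In pC:
  3.322 pC → 3.322
  203900 fC = 203900 × 10^-3 pC = 203.9
  4009 fC = 4009 × 10^-3 pC = 4.009
  0.003052 nC = 0.003052 × 10^3 pC = 3.052
Sum: 3.322 + 203.9 + 4.009 + 3.052 = 214.283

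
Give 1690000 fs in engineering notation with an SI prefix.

= 1.69 × 10⁻⁹ s; 10⁻⁹ is nano.

1.69 ns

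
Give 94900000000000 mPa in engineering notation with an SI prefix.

94.9 GPa

= 94.9e9 Pa; 1e9 is giga.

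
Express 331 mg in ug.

331000 ug

milli = 10⁻³, micro = 10⁻⁶; factor is 10³.
331 × 10³ = 331000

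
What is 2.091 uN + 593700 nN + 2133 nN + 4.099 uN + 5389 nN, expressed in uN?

In uN:
  2.091 uN → 2.091
  593700 nN = 593700e-3 uN = 593.7
  2133 nN = 2133e-3 uN = 2.133
  4.099 uN → 4.099
  5389 nN = 5389e-3 uN = 5.389
Sum: 2.091 + 593.7 + 2.133 + 4.099 + 5.389 = 607.412

607.412 uN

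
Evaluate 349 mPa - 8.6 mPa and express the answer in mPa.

In mPa:
  349 mPa → 349
  8.6 mPa → 8.6
Difference: 349 - 8.6 = 340.4

340.4 mPa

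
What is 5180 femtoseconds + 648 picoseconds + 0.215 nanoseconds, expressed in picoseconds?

868.18 picoseconds

In picoseconds:
  5180 femtoseconds = 5180e-3 picoseconds = 5.18
  648 picoseconds → 648
  0.215 nanoseconds = 0.215e3 picoseconds = 215
Sum: 5.18 + 648 + 215 = 868.18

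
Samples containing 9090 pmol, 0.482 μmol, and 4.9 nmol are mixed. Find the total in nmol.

In nmol:
  9090 pmol = 9090e-3 nmol = 9.09
  0.482 μmol = 0.482e3 nmol = 482
  4.9 nmol → 4.9
Sum: 9.09 + 482 + 4.9 = 495.99

495.99 nmol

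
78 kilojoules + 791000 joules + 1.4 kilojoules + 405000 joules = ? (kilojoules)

1275.4 kilojoules

In kilojoules:
  78 kilojoules → 78
  791000 joules = 791000 × 10⁻³ kilojoules = 791
  1.4 kilojoules → 1.4
  405000 joules = 405000 × 10⁻³ kilojoules = 405
Sum: 78 + 791 + 1.4 + 405 = 1275.4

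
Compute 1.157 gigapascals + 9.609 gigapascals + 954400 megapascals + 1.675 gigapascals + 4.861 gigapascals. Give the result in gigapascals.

In gigapascals:
  1.157 gigapascals → 1.157
  9.609 gigapascals → 9.609
  954400 megapascals = 954400 × 10^-3 gigapascals = 954.4
  1.675 gigapascals → 1.675
  4.861 gigapascals → 4.861
Sum: 1.157 + 9.609 + 954.4 + 1.675 + 4.861 = 971.702

971.702 gigapascals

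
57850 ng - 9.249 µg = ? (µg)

48.601 µg

In µg:
  57850 ng = 57850 × 10^-3 µg = 57.85
  9.249 µg → 9.249
Difference: 57.85 - 9.249 = 48.601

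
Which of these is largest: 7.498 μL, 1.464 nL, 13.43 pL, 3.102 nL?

7.498 μL

7.498 μL = 0.000007498 L
1.464 nL = 0.000000001464 L
13.43 pL = 0.00000000001343 L
3.102 nL = 0.000000003102 L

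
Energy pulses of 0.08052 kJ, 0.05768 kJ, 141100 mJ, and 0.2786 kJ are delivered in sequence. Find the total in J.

557.9 J

In J:
  0.08052 kJ = 0.08052 × 10³ J = 80.52
  0.05768 kJ = 0.05768 × 10³ J = 57.68
  141100 mJ = 141100 × 10⁻³ J = 141.1
  0.2786 kJ = 0.2786 × 10³ J = 278.6
Sum: 80.52 + 57.68 + 141.1 + 278.6 = 557.9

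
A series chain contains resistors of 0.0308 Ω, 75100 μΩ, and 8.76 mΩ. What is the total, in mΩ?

In mΩ:
  0.0308 Ω = 0.0308 × 10³ mΩ = 30.8
  75100 μΩ = 75100 × 10⁻³ mΩ = 75.1
  8.76 mΩ → 8.76
Sum: 30.8 + 75.1 + 8.76 = 114.66

114.66 mΩ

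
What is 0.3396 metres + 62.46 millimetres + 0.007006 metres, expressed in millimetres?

409.066 millimetres

In millimetres:
  0.3396 metres = 0.3396 × 10^3 millimetres = 339.6
  62.46 millimetres → 62.46
  0.007006 metres = 0.007006 × 10^3 millimetres = 7.006
Sum: 339.6 + 62.46 + 7.006 = 409.066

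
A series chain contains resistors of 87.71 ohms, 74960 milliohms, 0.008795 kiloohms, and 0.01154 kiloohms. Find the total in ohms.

183.005 ohms

In ohms:
  87.71 ohms → 87.71
  74960 milliohms = 74960e-3 ohms = 74.96
  0.008795 kiloohms = 0.008795e3 ohms = 8.795
  0.01154 kiloohms = 0.01154e3 ohms = 11.54
Sum: 87.71 + 74.96 + 8.795 + 11.54 = 183.005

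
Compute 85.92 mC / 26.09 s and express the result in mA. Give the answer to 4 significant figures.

3.293 mA

(85.92e-3) / (26.09) = 3.29322e-3 A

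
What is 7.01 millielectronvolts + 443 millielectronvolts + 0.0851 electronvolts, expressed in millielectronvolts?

In millielectronvolts:
  7.01 millielectronvolts → 7.01
  443 millielectronvolts → 443
  0.0851 electronvolts = 0.0851 × 10^3 millielectronvolts = 85.1
Sum: 7.01 + 443 + 85.1 = 535.11

535.11 millielectronvolts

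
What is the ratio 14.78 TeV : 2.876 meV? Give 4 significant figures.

5139000000000000

(14.78 × 10¹²) / (2.876 × 10⁻³) = 5.1391 × 10¹⁵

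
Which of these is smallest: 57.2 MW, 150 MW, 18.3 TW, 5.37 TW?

57.2 MW

57.2 MW = 57200000 W
150 MW = 150000000 W
18.3 TW = 18300000000000 W
5.37 TW = 5370000000000 W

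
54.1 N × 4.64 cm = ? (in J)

2.51024 J

54.1 × 4.64 × 10⁻² = 251.024 × 10⁻² J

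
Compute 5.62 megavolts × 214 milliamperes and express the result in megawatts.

5.62 × 10^6 × 214 × 10^-3 = 1202.68 × 10^3 W

1.20268 megawatts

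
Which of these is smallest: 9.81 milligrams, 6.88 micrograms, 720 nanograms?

720 nanograms

9.81 milligrams = 0.00981 grams
6.88 micrograms = 0.00000688 grams
720 nanograms = 0.00000072 grams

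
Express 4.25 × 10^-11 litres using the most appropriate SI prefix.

42.5 picolitres

= 42.5 × 10^-12 litres; 10^-12 is pico.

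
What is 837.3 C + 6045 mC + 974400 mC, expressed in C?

In C:
  837.3 C → 837.3
  6045 mC = 6045 × 10^-3 C = 6.045
  974400 mC = 974400 × 10^-3 C = 974.4
Sum: 837.3 + 6.045 + 974.4 = 1817.745

1817.745 C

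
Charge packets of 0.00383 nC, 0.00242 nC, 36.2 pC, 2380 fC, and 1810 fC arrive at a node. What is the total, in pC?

46.64 pC

In pC:
  0.00383 nC = 0.00383 × 10^3 pC = 3.83
  0.00242 nC = 0.00242 × 10^3 pC = 2.42
  36.2 pC → 36.2
  2380 fC = 2380 × 10^-3 pC = 2.38
  1810 fC = 1810 × 10^-3 pC = 1.81
Sum: 3.83 + 2.42 + 36.2 + 2.38 + 1.81 = 46.64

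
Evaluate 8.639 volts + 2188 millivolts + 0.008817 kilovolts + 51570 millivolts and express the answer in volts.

71.214 volts

In volts:
  8.639 volts → 8.639
  2188 millivolts = 2188 × 10^-3 volts = 2.188
  0.008817 kilovolts = 0.008817 × 10^3 volts = 8.817
  51570 millivolts = 51570 × 10^-3 volts = 51.57
Sum: 8.639 + 2.188 + 8.817 + 51.57 = 71.214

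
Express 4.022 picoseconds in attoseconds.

4022000 attoseconds

pico = 1e-12, atto = 1e-18; factor is 1e6.
4.022 × 1e6 = 4022000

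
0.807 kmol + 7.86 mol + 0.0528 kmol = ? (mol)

867.66 mol

In mol:
  0.807 kmol = 0.807 × 10^3 mol = 807
  7.86 mol → 7.86
  0.0528 kmol = 0.0528 × 10^3 mol = 52.8
Sum: 807 + 7.86 + 52.8 = 867.66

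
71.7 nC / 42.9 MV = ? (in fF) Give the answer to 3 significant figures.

1.67 fF

(71.7 × 10^-9) / (42.9 × 10^6) = 1.6713 × 10^-15 F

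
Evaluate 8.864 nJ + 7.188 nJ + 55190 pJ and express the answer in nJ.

In nJ:
  8.864 nJ → 8.864
  7.188 nJ → 7.188
  55190 pJ = 55190 × 10^-3 nJ = 55.19
Sum: 8.864 + 7.188 + 55.19 = 71.242

71.242 nJ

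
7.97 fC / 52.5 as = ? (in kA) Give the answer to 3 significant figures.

0.152 kA

(7.97 × 10^-15) / (52.5 × 10^-18) = 0.15181 × 10^3 A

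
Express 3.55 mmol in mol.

milli = 10⁻³, (no prefix) = 10⁰; factor is 10⁻³.
3.55 × 10⁻³ = 0.00355

0.00355 mol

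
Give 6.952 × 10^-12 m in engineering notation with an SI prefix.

= 6.952 × 10^-12 m; 10^-12 is pico.

6.952 pm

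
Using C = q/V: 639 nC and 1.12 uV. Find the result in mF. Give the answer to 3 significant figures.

571 mF

(639 × 10⁻⁹) / (1.12 × 10⁻⁶) = 570.54 × 10⁻³ F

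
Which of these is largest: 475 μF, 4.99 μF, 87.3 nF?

475 μF = 0.000475 F
4.99 μF = 0.00000499 F
87.3 nF = 0.0000000873 F

475 μF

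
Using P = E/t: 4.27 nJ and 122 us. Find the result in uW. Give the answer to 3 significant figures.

(4.27e-9) / (122e-6) = 0.035e-3 W

35.0 uW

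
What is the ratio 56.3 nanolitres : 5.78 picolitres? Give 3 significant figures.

9740

(56.3e-9) / (5.78e-12) = 9.74e3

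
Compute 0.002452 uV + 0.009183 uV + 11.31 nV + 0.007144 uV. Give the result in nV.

30.089 nV

In nV:
  0.002452 uV = 0.002452e3 nV = 2.452
  0.009183 uV = 0.009183e3 nV = 9.183
  11.31 nV → 11.31
  0.007144 uV = 0.007144e3 nV = 7.144
Sum: 2.452 + 9.183 + 11.31 + 7.144 = 30.089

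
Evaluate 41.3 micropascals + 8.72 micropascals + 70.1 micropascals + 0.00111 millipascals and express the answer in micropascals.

In micropascals:
  41.3 micropascals → 41.3
  8.72 micropascals → 8.72
  70.1 micropascals → 70.1
  0.00111 millipascals = 0.00111 × 10^3 micropascals = 1.11
Sum: 41.3 + 8.72 + 70.1 + 1.11 = 121.23

121.23 micropascals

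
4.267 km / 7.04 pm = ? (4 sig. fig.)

606100000000000

(4.267 × 10³) / (7.04 × 10⁻¹²) = 0.60611 × 10¹⁵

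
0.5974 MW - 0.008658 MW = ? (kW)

588.742 kW

In kW:
  0.5974 MW = 0.5974e3 kW = 597.4
  0.008658 MW = 0.008658e3 kW = 8.658
Difference: 597.4 - 8.658 = 588.742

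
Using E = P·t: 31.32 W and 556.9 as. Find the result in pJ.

0.017442108 pJ

31.32 × 556.9 × 10⁻¹⁸ = 17442.108 × 10⁻¹⁸ J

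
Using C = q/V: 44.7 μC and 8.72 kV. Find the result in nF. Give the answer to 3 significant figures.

(44.7e-6) / (8.72e3) = 5.1261e-9 F

5.13 nF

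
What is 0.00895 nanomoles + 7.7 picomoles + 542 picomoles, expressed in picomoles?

In picomoles:
  0.00895 nanomoles = 0.00895e3 picomoles = 8.95
  7.7 picomoles → 7.7
  542 picomoles → 542
Sum: 8.95 + 7.7 + 542 = 558.65

558.65 picomoles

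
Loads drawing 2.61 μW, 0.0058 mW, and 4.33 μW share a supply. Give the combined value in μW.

12.74 μW

In μW:
  2.61 μW → 2.61
  0.0058 mW = 0.0058 × 10³ μW = 5.8
  4.33 μW → 4.33
Sum: 2.61 + 5.8 + 4.33 = 12.74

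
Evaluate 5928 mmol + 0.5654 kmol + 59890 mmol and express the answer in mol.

In mol:
  5928 mmol = 5928 × 10^-3 mol = 5.928
  0.5654 kmol = 0.5654 × 10^3 mol = 565.4
  59890 mmol = 59890 × 10^-3 mol = 59.89
Sum: 5.928 + 565.4 + 59.89 = 631.218

631.218 mol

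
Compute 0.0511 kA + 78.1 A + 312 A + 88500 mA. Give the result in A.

In A:
  0.0511 kA = 0.0511 × 10^3 A = 51.1
  78.1 A → 78.1
  312 A → 312
  88500 mA = 88500 × 10^-3 A = 88.5
Sum: 51.1 + 78.1 + 312 + 88.5 = 529.7

529.7 A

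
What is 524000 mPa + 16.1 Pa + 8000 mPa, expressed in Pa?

548.1 Pa

In Pa:
  524000 mPa = 524000 × 10⁻³ Pa = 524
  16.1 Pa → 16.1
  8000 mPa = 8000 × 10⁻³ Pa = 8
Sum: 524 + 16.1 + 8 = 548.1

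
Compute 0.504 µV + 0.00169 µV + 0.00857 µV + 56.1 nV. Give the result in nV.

In nV:
  0.504 µV = 0.504 × 10³ nV = 504
  0.00169 µV = 0.00169 × 10³ nV = 1.69
  0.00857 µV = 0.00857 × 10³ nV = 8.57
  56.1 nV → 56.1
Sum: 504 + 1.69 + 8.57 + 56.1 = 570.36

570.36 nV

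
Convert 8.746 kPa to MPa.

0.008746 MPa

kilo = 1e3, mega = 1e6; factor is 1e-3.
8.746 × 1e-3 = 0.008746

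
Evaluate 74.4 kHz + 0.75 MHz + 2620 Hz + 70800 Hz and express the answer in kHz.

897.82 kHz

In kHz:
  74.4 kHz → 74.4
  0.75 MHz = 0.75 × 10^3 kHz = 750
  2620 Hz = 2620 × 10^-3 kHz = 2.62
  70800 Hz = 70800 × 10^-3 kHz = 70.8
Sum: 74.4 + 750 + 2.62 + 70.8 = 897.82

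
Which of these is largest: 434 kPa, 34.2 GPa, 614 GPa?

614 GPa

434 kPa = 434000 Pa
34.2 GPa = 34200000000 Pa
614 GPa = 614000000000 Pa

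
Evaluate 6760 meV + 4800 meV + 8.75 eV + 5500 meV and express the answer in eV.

25.81 eV

In eV:
  6760 meV = 6760e-3 eV = 6.76
  4800 meV = 4800e-3 eV = 4.8
  8.75 eV → 8.75
  5500 meV = 5500e-3 eV = 5.5
Sum: 6.76 + 4.8 + 8.75 + 5.5 = 25.81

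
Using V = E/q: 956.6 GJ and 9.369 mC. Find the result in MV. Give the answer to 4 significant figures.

102100000 MV

(956.6e9) / (9.369e-3) = 102.103e12 V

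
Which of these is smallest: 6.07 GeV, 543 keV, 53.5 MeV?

543 keV

6.07 GeV = 6070000000 eV
543 keV = 543000 eV
53.5 MeV = 53500000 eV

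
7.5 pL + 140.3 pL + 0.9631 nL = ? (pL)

In pL:
  7.5 pL → 7.5
  140.3 pL → 140.3
  0.9631 nL = 0.9631 × 10^3 pL = 963.1
Sum: 7.5 + 140.3 + 963.1 = 1110.9

1110.9 pL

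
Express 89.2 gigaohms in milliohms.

giga = 10^9, milli = 10^-3; factor is 10^12.
89.2 × 10^12 = 89200000000000

89200000000000 milliohms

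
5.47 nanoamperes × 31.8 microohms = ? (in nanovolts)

5.47 × 10⁻⁹ × 31.8 × 10⁻⁶ = 173.946 × 10⁻¹⁵ V

0.000173946 nanovolts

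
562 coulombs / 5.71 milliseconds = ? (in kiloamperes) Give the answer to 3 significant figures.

(562) / (5.71 × 10^-3) = 98.424 × 10^3 A

98.4 kiloamperes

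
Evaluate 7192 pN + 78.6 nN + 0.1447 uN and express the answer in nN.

In nN:
  7192 pN = 7192e-3 nN = 7.192
  78.6 nN → 78.6
  0.1447 uN = 0.1447e3 nN = 144.7
Sum: 7.192 + 78.6 + 144.7 = 230.492

230.492 nN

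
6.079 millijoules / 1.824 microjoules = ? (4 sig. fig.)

3333

(6.079e-3) / (1.824e-6) = 3.3328e3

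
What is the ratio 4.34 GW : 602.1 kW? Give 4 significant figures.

(4.34 × 10^9) / (602.1 × 10^3) = 0.0072081 × 10^6

7208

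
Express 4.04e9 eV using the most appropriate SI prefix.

4.04 GeV

= 4.04e9 eV; 1e9 is giga.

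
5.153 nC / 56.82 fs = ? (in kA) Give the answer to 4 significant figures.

(5.153 × 10^-9) / (56.82 × 10^-15) = 0.0906899 × 10^6 A

90.69 kA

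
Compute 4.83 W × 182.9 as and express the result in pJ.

4.83 × 182.9 × 10^-18 = 883.407 × 10^-18 J

0.000883407 pJ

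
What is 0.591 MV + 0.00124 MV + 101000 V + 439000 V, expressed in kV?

In kV:
  0.591 MV = 0.591e3 kV = 591
  0.00124 MV = 0.00124e3 kV = 1.24
  101000 V = 101000e-3 kV = 101
  439000 V = 439000e-3 kV = 439
Sum: 591 + 1.24 + 101 + 439 = 1132.24

1132.24 kV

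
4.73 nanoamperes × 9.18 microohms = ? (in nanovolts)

0.0000434214 nanovolts

4.73e-9 × 9.18e-6 = 43.4214e-15 V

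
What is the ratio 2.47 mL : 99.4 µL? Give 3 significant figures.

24.8

(2.47 × 10⁻³) / (99.4 × 10⁻⁶) = 0.02485 × 10³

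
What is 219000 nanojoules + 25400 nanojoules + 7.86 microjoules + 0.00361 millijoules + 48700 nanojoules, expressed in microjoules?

In microjoules:
  219000 nanojoules = 219000 × 10^-3 microjoules = 219
  25400 nanojoules = 25400 × 10^-3 microjoules = 25.4
  7.86 microjoules → 7.86
  0.00361 millijoules = 0.00361 × 10^3 microjoules = 3.61
  48700 nanojoules = 48700 × 10^-3 microjoules = 48.7
Sum: 219 + 25.4 + 7.86 + 3.61 + 48.7 = 304.57

304.57 microjoules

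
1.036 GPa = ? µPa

1036000000000000 µPa

giga = 1e9, micro = 1e-6; factor is 1e15.
1.036 × 1e15 = 1036000000000000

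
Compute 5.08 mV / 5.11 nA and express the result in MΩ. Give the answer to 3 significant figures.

0.994 MΩ

(5.08e-3) / (5.11e-9) = 0.99413e6 Ω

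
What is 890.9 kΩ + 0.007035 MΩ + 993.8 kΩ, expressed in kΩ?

In kΩ:
  890.9 kΩ → 890.9
  0.007035 MΩ = 0.007035 × 10^3 kΩ = 7.035
  993.8 kΩ → 993.8
Sum: 890.9 + 7.035 + 993.8 = 1891.735

1891.735 kΩ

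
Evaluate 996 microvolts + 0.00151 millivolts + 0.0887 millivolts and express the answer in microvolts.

1086.21 microvolts

In microvolts:
  996 microvolts → 996
  0.00151 millivolts = 0.00151 × 10^3 microvolts = 1.51
  0.0887 millivolts = 0.0887 × 10^3 microvolts = 88.7
Sum: 996 + 1.51 + 88.7 = 1086.21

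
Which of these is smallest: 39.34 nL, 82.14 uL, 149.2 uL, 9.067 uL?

39.34 nL

39.34 nL = 0.00000003934 L
82.14 uL = 0.00008214 L
149.2 uL = 0.0001492 L
9.067 uL = 0.000009067 L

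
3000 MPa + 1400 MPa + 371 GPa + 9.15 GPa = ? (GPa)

In GPa:
  3000 MPa = 3000e-3 GPa = 3
  1400 MPa = 1400e-3 GPa = 1.4
  371 GPa → 371
  9.15 GPa → 9.15
Sum: 3 + 1.4 + 371 + 9.15 = 384.55

384.55 GPa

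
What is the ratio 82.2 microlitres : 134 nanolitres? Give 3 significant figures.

613

(82.2e-6) / (134e-9) = 0.6134e3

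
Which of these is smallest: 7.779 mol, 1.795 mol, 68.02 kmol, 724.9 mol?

1.795 mol

7.779 mol = 7.779 mol
1.795 mol = 1.795 mol
68.02 kmol = 68020 mol
724.9 mol = 724.9 mol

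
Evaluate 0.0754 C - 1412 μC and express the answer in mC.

73.988 mC

In mC:
  0.0754 C = 0.0754 × 10^3 mC = 75.4
  1412 μC = 1412 × 10^-3 mC = 1.412
Difference: 75.4 - 1.412 = 73.988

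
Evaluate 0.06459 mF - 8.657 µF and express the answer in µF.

55.933 µF

In µF:
  0.06459 mF = 0.06459 × 10^3 µF = 64.59
  8.657 µF → 8.657
Difference: 64.59 - 8.657 = 55.933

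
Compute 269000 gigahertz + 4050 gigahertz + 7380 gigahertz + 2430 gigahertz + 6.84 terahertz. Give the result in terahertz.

289.7 terahertz

In terahertz:
  269000 gigahertz = 269000e-3 terahertz = 269
  4050 gigahertz = 4050e-3 terahertz = 4.05
  7380 gigahertz = 7380e-3 terahertz = 7.38
  2430 gigahertz = 2430e-3 terahertz = 2.43
  6.84 terahertz → 6.84
Sum: 269 + 4.05 + 7.38 + 2.43 + 6.84 = 289.7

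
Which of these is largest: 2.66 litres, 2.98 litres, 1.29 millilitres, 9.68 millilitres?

2.98 litres

2.66 litres = 2.66 litres
2.98 litres = 2.98 litres
1.29 millilitres = 0.00129 litres
9.68 millilitres = 0.00968 litres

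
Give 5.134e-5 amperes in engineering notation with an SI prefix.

= 51.34e-6 amperes; 1e-6 is micro.

51.34 microamperes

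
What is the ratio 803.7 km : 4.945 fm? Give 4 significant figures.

(803.7 × 10^3) / (4.945 × 10^-15) = 162.53 × 10^18

162500000000000000000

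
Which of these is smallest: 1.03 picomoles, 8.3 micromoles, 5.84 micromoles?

1.03 picomoles = 0.00000000000103 moles
8.3 micromoles = 0.0000083 moles
5.84 micromoles = 0.00000584 moles

1.03 picomoles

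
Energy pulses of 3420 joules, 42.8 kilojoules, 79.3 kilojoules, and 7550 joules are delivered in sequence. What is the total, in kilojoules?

133.07 kilojoules

In kilojoules:
  3420 joules = 3420e-3 kilojoules = 3.42
  42.8 kilojoules → 42.8
  79.3 kilojoules → 79.3
  7550 joules = 7550e-3 kilojoules = 7.55
Sum: 3.42 + 42.8 + 79.3 + 7.55 = 133.07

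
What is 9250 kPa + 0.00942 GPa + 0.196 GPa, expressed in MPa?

214.67 MPa

In MPa:
  9250 kPa = 9250 × 10⁻³ MPa = 9.25
  0.00942 GPa = 0.00942 × 10³ MPa = 9.42
  0.196 GPa = 0.196 × 10³ MPa = 196
Sum: 9.25 + 9.42 + 196 = 214.67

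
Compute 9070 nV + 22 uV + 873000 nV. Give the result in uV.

904.07 uV

In uV:
  9070 nV = 9070 × 10^-3 uV = 9.07
  22 uV → 22
  873000 nV = 873000 × 10^-3 uV = 873
Sum: 9.07 + 22 + 873 = 904.07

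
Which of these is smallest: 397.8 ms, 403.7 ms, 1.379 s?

397.8 ms = 0.3978 s
403.7 ms = 0.4037 s
1.379 s = 1.379 s

397.8 ms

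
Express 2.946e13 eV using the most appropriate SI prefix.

= 29.46e12 eV; 1e12 is tera.

29.46 TeV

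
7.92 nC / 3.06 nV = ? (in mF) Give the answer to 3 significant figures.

(7.92 × 10^-9) / (3.06 × 10^-9) = 2.5882 F

2590 mF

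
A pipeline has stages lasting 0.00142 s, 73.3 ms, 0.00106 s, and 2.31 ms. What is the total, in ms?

In ms:
  0.00142 s = 0.00142 × 10³ ms = 1.42
  73.3 ms → 73.3
  0.00106 s = 0.00106 × 10³ ms = 1.06
  2.31 ms → 2.31
Sum: 1.42 + 73.3 + 1.06 + 2.31 = 78.09

78.09 ms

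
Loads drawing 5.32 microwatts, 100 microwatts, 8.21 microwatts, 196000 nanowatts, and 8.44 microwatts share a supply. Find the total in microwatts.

317.97 microwatts

In microwatts:
  5.32 microwatts → 5.32
  100 microwatts → 100
  8.21 microwatts → 8.21
  196000 nanowatts = 196000 × 10^-3 microwatts = 196
  8.44 microwatts → 8.44
Sum: 5.32 + 100 + 8.21 + 196 + 8.44 = 317.97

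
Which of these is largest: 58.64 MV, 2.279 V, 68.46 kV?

58.64 MV = 58640000 V
2.279 V = 2.279 V
68.46 kV = 68460 V

58.64 MV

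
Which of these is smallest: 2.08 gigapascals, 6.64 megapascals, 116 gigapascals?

6.64 megapascals

2.08 gigapascals = 2080000000 pascals
6.64 megapascals = 6640000 pascals
116 gigapascals = 116000000000 pascals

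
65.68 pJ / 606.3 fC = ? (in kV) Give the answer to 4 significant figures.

(65.68 × 10^-12) / (606.3 × 10^-15) = 0.108329 × 10^3 V

0.1083 kV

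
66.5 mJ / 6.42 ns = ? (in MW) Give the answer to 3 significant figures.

(66.5 × 10⁻³) / (6.42 × 10⁻⁹) = 10.358 × 10⁶ W

10.4 MW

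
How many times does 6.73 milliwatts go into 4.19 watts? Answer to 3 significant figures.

623

(4.19) / (6.73 × 10^-3) = 0.6226 × 10^3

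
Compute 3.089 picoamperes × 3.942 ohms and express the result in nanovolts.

3.089 × 10^-12 × 3.942 = 12.176838 × 10^-12 V

0.012176838 nanovolts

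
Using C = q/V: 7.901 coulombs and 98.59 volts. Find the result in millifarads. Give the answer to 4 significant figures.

80.14 millifarads

(7.901) / (98.59) = 0.08014 F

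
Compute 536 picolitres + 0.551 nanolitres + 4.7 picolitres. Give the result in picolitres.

1091.7 picolitres

In picolitres:
  536 picolitres → 536
  0.551 nanolitres = 0.551 × 10^3 picolitres = 551
  4.7 picolitres → 4.7
Sum: 536 + 551 + 4.7 = 1091.7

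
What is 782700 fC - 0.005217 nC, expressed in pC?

777.483 pC

In pC:
  782700 fC = 782700 × 10⁻³ pC = 782.7
  0.005217 nC = 0.005217 × 10³ pC = 5.217
Difference: 782.7 - 5.217 = 777.483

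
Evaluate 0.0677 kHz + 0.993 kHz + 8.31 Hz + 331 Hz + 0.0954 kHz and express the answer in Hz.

1495.41 Hz

In Hz:
  0.0677 kHz = 0.0677 × 10³ Hz = 67.7
  0.993 kHz = 0.993 × 10³ Hz = 993
  8.31 Hz → 8.31
  331 Hz → 331
  0.0954 kHz = 0.0954 × 10³ Hz = 95.4
Sum: 67.7 + 993 + 8.31 + 331 + 95.4 = 1495.41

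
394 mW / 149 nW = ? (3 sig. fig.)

(394 × 10^-3) / (149 × 10^-9) = 2.644 × 10^6

2640000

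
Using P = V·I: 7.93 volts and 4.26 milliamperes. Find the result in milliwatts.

33.7818 milliwatts

7.93 × 4.26 × 10⁻³ = 33.7818 × 10⁻³ W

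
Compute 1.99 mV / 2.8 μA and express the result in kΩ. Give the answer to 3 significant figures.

(1.99 × 10⁻³) / (2.8 × 10⁻⁶) = 0.71071 × 10³ Ω

0.711 kΩ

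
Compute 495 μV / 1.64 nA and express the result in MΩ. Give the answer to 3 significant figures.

(495 × 10^-6) / (1.64 × 10^-9) = 301.83 × 10^3 Ω

0.302 MΩ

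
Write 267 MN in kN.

267000 kN

mega = 10⁶, kilo = 10³; factor is 10³.
267 × 10³ = 267000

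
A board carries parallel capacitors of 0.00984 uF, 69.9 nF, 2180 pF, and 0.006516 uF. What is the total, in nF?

In nF:
  0.00984 uF = 0.00984 × 10^3 nF = 9.84
  69.9 nF → 69.9
  2180 pF = 2180 × 10^-3 nF = 2.18
  0.006516 uF = 0.006516 × 10^3 nF = 6.516
Sum: 9.84 + 69.9 + 2.18 + 6.516 = 88.436

88.436 nF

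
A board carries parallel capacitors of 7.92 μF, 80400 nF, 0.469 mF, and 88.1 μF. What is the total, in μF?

645.42 μF

In μF:
  7.92 μF → 7.92
  80400 nF = 80400 × 10^-3 μF = 80.4
  0.469 mF = 0.469 × 10^3 μF = 469
  88.1 μF → 88.1
Sum: 7.92 + 80.4 + 469 + 88.1 = 645.42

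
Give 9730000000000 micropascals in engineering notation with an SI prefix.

= 9.73 × 10⁶ pascals; 10⁶ is mega.

9.73 megapascals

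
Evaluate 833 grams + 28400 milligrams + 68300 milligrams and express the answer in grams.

In grams:
  833 grams → 833
  28400 milligrams = 28400e-3 grams = 28.4
  68300 milligrams = 68300e-3 grams = 68.3
Sum: 833 + 28.4 + 68.3 = 929.7

929.7 grams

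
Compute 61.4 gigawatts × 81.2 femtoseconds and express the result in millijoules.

4.98568 millijoules

61.4 × 10⁹ × 81.2 × 10⁻¹⁵ = 4985.68 × 10⁻⁶ J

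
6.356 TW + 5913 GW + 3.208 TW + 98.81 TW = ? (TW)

114.287 TW

In TW:
  6.356 TW → 6.356
  5913 GW = 5913 × 10⁻³ TW = 5.913
  3.208 TW → 3.208
  98.81 TW → 98.81
Sum: 6.356 + 5.913 + 3.208 + 98.81 = 114.287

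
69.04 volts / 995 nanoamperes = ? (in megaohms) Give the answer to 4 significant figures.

(69.04) / (995 × 10⁻⁹) = 0.0693869 × 10⁹ Ω

69.39 megaohms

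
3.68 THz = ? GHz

tera = 1e12, giga = 1e9; factor is 1e3.
3.68 × 1e3 = 3680

3680 GHz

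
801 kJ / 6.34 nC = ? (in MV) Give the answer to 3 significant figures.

126000000 MV

(801e3) / (6.34e-9) = 126.34e12 V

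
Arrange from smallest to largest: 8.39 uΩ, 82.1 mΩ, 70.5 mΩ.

8.39 uΩ < 70.5 mΩ < 82.1 mΩ

8.39 uΩ = 0.00000839 Ω
82.1 mΩ = 0.0821 Ω
70.5 mΩ = 0.0705 Ω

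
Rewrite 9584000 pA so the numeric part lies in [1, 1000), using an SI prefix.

= 9.584 × 10^-6 A; 10^-6 is micro.

9.584 μA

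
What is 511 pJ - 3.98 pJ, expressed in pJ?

In pJ:
  511 pJ → 511
  3.98 pJ → 3.98
Difference: 511 - 3.98 = 507.02

507.02 pJ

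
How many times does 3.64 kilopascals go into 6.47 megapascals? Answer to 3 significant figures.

1780

(6.47 × 10^6) / (3.64 × 10^3) = 1.777 × 10^3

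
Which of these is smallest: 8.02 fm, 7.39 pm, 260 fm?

8.02 fm = 0.00000000000000802 m
7.39 pm = 0.00000000000739 m
260 fm = 0.00000000000026 m

8.02 fm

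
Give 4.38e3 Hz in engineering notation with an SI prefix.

4.38 kHz

= 4.38e3 Hz; 1e3 is kilo.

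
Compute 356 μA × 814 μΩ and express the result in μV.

0.289784 μV

356 × 10⁻⁶ × 814 × 10⁻⁶ = 289784 × 10⁻¹² V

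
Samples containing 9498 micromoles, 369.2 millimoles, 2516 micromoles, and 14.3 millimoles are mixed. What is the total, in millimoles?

In millimoles:
  9498 micromoles = 9498e-3 millimoles = 9.498
  369.2 millimoles → 369.2
  2516 micromoles = 2516e-3 millimoles = 2.516
  14.3 millimoles → 14.3
Sum: 9.498 + 369.2 + 2.516 + 14.3 = 395.514

395.514 millimoles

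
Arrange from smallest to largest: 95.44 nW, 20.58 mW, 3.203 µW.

95.44 nW < 3.203 µW < 20.58 mW

95.44 nW = 0.00000009544 W
20.58 mW = 0.02058 W
3.203 µW = 0.000003203 W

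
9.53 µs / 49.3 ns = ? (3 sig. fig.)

193

(9.53e-6) / (49.3e-9) = 0.1933e3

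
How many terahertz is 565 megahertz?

mega = 10⁶, tera = 10¹²; factor is 10⁻⁶.
565 × 10⁻⁶ = 0.000565

0.000565 terahertz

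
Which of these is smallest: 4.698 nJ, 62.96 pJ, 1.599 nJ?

62.96 pJ

4.698 nJ = 0.000000004698 J
62.96 pJ = 0.00000000006296 J
1.599 nJ = 0.000000001599 J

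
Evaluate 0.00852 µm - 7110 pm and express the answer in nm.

In nm:
  0.00852 µm = 0.00852e3 nm = 8.52
  7110 pm = 7110e-3 nm = 7.11
Difference: 8.52 - 7.11 = 1.41

1.41 nm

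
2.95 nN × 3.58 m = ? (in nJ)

10.561 nJ

2.95e-9 × 3.58 = 10.561e-9 J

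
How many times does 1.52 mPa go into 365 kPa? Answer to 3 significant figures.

240000000

(365 × 10³) / (1.52 × 10⁻³) = 240.1 × 10⁶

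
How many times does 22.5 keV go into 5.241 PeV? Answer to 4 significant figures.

232900000000

(5.241 × 10^15) / (22.5 × 10^3) = 0.23293 × 10^12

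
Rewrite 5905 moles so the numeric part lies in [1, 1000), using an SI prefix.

5.905 kilomoles

= 5.905 × 10³ moles; 10³ is kilo.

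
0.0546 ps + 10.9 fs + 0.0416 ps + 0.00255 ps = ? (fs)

109.65 fs

In fs:
  0.0546 ps = 0.0546e3 fs = 54.6
  10.9 fs → 10.9
  0.0416 ps = 0.0416e3 fs = 41.6
  0.00255 ps = 0.00255e3 fs = 2.55
Sum: 54.6 + 10.9 + 41.6 + 2.55 = 109.65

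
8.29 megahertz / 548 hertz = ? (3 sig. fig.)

(8.29 × 10^6) / (548) = 0.01513 × 10^6

15100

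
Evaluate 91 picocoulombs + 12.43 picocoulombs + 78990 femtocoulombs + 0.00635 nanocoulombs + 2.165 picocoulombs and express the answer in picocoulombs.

190.935 picocoulombs

In picocoulombs:
  91 picocoulombs → 91
  12.43 picocoulombs → 12.43
  78990 femtocoulombs = 78990 × 10^-3 picocoulombs = 78.99
  0.00635 nanocoulombs = 0.00635 × 10^3 picocoulombs = 6.35
  2.165 picocoulombs → 2.165
Sum: 91 + 12.43 + 78.99 + 6.35 + 2.165 = 190.935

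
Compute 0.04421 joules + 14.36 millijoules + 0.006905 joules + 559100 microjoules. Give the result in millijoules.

624.575 millijoules

In millijoules:
  0.04421 joules = 0.04421 × 10^3 millijoules = 44.21
  14.36 millijoules → 14.36
  0.006905 joules = 0.006905 × 10^3 millijoules = 6.905
  559100 microjoules = 559100 × 10^-3 millijoules = 559.1
Sum: 44.21 + 14.36 + 6.905 + 559.1 = 624.575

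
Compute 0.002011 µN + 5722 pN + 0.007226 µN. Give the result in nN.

14.959 nN

In nN:
  0.002011 µN = 0.002011 × 10³ nN = 2.011
  5722 pN = 5722 × 10⁻³ nN = 5.722
  0.007226 µN = 0.007226 × 10³ nN = 7.226
Sum: 2.011 + 5.722 + 7.226 = 14.959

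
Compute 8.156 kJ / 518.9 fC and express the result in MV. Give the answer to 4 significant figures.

(8.156 × 10^3) / (518.9 × 10^-15) = 0.0157179 × 10^18 V

15720000000 MV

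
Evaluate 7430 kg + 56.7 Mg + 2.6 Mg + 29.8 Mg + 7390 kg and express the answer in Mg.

In Mg:
  7430 kg = 7430 × 10⁻³ Mg = 7.43
  56.7 Mg → 56.7
  2.6 Mg → 2.6
  29.8 Mg → 29.8
  7390 kg = 7390 × 10⁻³ Mg = 7.39
Sum: 7.43 + 56.7 + 2.6 + 29.8 + 7.39 = 103.92

103.92 Mg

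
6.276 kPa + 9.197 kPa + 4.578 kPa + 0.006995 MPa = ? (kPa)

27.046 kPa

In kPa:
  6.276 kPa → 6.276
  9.197 kPa → 9.197
  4.578 kPa → 4.578
  0.006995 MPa = 0.006995 × 10^3 kPa = 6.995
Sum: 6.276 + 9.197 + 4.578 + 6.995 = 27.046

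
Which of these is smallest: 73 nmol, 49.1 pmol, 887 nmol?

73 nmol = 0.000000073 mol
49.1 pmol = 0.0000000000491 mol
887 nmol = 0.000000887 mol

49.1 pmol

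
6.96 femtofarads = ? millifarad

0.00000000000696 millifarads

femto = 1e-15, milli = 1e-3; factor is 1e-12.
6.96 × 1e-12 = 0.00000000000696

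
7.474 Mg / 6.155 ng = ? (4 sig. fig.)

(7.474e6) / (6.155e-9) = 1.2143e15

1214000000000000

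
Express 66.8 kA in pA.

66800000000000000 pA

kilo = 1e3, pico = 1e-12; factor is 1e15.
66.8 × 1e15 = 66800000000000000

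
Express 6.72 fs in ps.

0.00672 ps

femto = 10⁻¹⁵, pico = 10⁻¹²; factor is 10⁻³.
6.72 × 10⁻³ = 0.00672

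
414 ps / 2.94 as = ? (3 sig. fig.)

141000000

(414e-12) / (2.94e-18) = 140.8e6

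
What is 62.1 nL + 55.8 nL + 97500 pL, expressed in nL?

215.4 nL

In nL:
  62.1 nL → 62.1
  55.8 nL → 55.8
  97500 pL = 97500 × 10⁻³ nL = 97.5
Sum: 62.1 + 55.8 + 97.5 = 215.4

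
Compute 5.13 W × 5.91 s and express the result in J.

5.13 × 5.91 = 30.3183 J

30.3183 J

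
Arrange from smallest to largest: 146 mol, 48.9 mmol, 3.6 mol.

48.9 mmol < 3.6 mol < 146 mol

146 mol = 146 mol
48.9 mmol = 0.0489 mol
3.6 mol = 3.6 mol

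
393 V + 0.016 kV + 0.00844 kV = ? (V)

In V:
  393 V → 393
  0.016 kV = 0.016 × 10^3 V = 16
  0.00844 kV = 0.00844 × 10^3 V = 8.44
Sum: 393 + 16 + 8.44 = 417.44

417.44 V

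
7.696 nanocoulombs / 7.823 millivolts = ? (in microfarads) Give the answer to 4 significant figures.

0.9838 microfarads

(7.696e-9) / (7.823e-3) = 0.983766e-6 F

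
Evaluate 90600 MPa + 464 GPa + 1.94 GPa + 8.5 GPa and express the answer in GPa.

In GPa:
  90600 MPa = 90600 × 10^-3 GPa = 90.6
  464 GPa → 464
  1.94 GPa → 1.94
  8.5 GPa → 8.5
Sum: 90.6 + 464 + 1.94 + 8.5 = 565.04

565.04 GPa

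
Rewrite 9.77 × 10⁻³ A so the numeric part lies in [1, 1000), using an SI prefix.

9.77 mA

= 9.77 × 10⁻³ A; 10⁻³ is milli.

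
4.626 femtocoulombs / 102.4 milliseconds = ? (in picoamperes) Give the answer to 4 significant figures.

(4.626 × 10⁻¹⁵) / (102.4 × 10⁻³) = 0.0451758 × 10⁻¹² A

0.04518 picoamperes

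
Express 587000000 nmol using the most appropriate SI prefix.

587 mmol

= 587e-3 mol; 1e-3 is milli.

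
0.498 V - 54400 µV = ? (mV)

In mV:
  0.498 V = 0.498e3 mV = 498
  54400 µV = 54400e-3 mV = 54.4
Difference: 498 - 54.4 = 443.6

443.6 mV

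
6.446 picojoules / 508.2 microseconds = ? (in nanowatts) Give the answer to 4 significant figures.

12.68 nanowatts

(6.446e-12) / (508.2e-6) = 0.012684e-6 W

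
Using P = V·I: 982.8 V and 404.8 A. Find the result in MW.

982.8 × 404.8 = 397837.44 W

0.39783744 MW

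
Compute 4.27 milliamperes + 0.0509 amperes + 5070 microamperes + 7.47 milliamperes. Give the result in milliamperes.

In milliamperes:
  4.27 milliamperes → 4.27
  0.0509 amperes = 0.0509 × 10^3 milliamperes = 50.9
  5070 microamperes = 5070 × 10^-3 milliamperes = 5.07
  7.47 milliamperes → 7.47
Sum: 4.27 + 50.9 + 5.07 + 7.47 = 67.71

67.71 milliamperes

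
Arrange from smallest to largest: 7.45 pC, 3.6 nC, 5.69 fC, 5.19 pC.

5.69 fC < 5.19 pC < 7.45 pC < 3.6 nC

7.45 pC = 0.00000000000745 C
3.6 nC = 0.0000000036 C
5.69 fC = 0.00000000000000569 C
5.19 pC = 0.00000000000519 C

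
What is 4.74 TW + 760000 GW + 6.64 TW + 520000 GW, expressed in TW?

In TW:
  4.74 TW → 4.74
  760000 GW = 760000e-3 TW = 760
  6.64 TW → 6.64
  520000 GW = 520000e-3 TW = 520
Sum: 4.74 + 760 + 6.64 + 520 = 1291.38

1291.38 TW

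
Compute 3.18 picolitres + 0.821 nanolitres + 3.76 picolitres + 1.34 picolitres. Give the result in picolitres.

829.28 picolitres

In picolitres:
  3.18 picolitres → 3.18
  0.821 nanolitres = 0.821 × 10³ picolitres = 821
  3.76 picolitres → 3.76
  1.34 picolitres → 1.34
Sum: 3.18 + 821 + 3.76 + 1.34 = 829.28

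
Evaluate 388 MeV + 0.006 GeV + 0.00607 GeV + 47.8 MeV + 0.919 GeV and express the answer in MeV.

1366.87 MeV

In MeV:
  388 MeV → 388
  0.006 GeV = 0.006 × 10³ MeV = 6
  0.00607 GeV = 0.00607 × 10³ MeV = 6.07
  47.8 MeV → 47.8
  0.919 GeV = 0.919 × 10³ MeV = 919
Sum: 388 + 6 + 6.07 + 47.8 + 919 = 1366.87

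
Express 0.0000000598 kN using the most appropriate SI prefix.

59.8 uN

= 59.8 × 10^-6 N; 10^-6 is micro.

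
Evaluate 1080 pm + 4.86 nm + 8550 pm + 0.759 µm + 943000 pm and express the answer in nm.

In nm:
  1080 pm = 1080 × 10⁻³ nm = 1.08
  4.86 nm → 4.86
  8550 pm = 8550 × 10⁻³ nm = 8.55
  0.759 µm = 0.759 × 10³ nm = 759
  943000 pm = 943000 × 10⁻³ nm = 943
Sum: 1.08 + 4.86 + 8.55 + 759 + 943 = 1716.49

1716.49 nm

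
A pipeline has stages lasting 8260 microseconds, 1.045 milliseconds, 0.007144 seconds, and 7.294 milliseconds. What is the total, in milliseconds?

In milliseconds:
  8260 microseconds = 8260 × 10^-3 milliseconds = 8.26
  1.045 milliseconds → 1.045
  0.007144 seconds = 0.007144 × 10^3 milliseconds = 7.144
  7.294 milliseconds → 7.294
Sum: 8.26 + 1.045 + 7.144 + 7.294 = 23.743

23.743 milliseconds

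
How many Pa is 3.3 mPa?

0.0033 Pa

milli = 10^-3, (no prefix) = 10^0; factor is 10^-3.
3.3 × 10^-3 = 0.0033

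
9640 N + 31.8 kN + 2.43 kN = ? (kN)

In kN:
  9640 N = 9640 × 10⁻³ kN = 9.64
  31.8 kN → 31.8
  2.43 kN → 2.43
Sum: 9.64 + 31.8 + 2.43 = 43.87

43.87 kN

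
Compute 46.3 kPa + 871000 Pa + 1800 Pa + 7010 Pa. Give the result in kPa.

926.11 kPa

In kPa:
  46.3 kPa → 46.3
  871000 Pa = 871000 × 10^-3 kPa = 871
  1800 Pa = 1800 × 10^-3 kPa = 1.8
  7010 Pa = 7010 × 10^-3 kPa = 7.01
Sum: 46.3 + 871 + 1.8 + 7.01 = 926.11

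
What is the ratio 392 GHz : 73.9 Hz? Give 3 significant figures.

5300000000

(392 × 10^9) / (73.9) = 5.304 × 10^9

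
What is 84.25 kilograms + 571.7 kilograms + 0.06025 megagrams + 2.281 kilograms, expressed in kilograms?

In kilograms:
  84.25 kilograms → 84.25
  571.7 kilograms → 571.7
  0.06025 megagrams = 0.06025 × 10^3 kilograms = 60.25
  2.281 kilograms → 2.281
Sum: 84.25 + 571.7 + 60.25 + 2.281 = 718.481

718.481 kilograms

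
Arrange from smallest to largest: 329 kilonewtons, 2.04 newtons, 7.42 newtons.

2.04 newtons < 7.42 newtons < 329 kilonewtons

329 kilonewtons = 329000 newtons
2.04 newtons = 2.04 newtons
7.42 newtons = 7.42 newtons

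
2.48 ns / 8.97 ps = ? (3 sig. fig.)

(2.48e-9) / (8.97e-12) = 0.2765e3

276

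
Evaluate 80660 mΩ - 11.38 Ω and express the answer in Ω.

In Ω:
  80660 mΩ = 80660e-3 Ω = 80.66
  11.38 Ω → 11.38
Difference: 80.66 - 11.38 = 69.28

69.28 Ω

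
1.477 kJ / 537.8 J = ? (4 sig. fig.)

2.746

(1.477e3) / (537.8) = 0.0027464e3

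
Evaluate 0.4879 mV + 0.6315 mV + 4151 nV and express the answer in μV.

In μV:
  0.4879 mV = 0.4879e3 μV = 487.9
  0.6315 mV = 0.6315e3 μV = 631.5
  4151 nV = 4151e-3 μV = 4.151
Sum: 487.9 + 631.5 + 4.151 = 1123.551

1123.551 μV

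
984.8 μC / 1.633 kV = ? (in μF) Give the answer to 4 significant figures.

(984.8 × 10⁻⁶) / (1.633 × 10³) = 603.062 × 10⁻⁹ F

0.6031 μF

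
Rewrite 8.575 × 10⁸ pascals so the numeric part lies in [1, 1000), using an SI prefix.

= 857.5 × 10⁶ pascals; 10⁶ is mega.

857.5 megapascals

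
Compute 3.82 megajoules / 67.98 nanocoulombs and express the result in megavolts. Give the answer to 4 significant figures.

(3.82e6) / (67.98e-9) = 0.056193e15 V

56190000 megavolts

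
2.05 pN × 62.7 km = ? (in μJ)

2.05 × 10^-12 × 62.7 × 10^3 = 128.535 × 10^-9 J

0.128535 μJ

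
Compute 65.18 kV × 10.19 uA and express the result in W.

65.18 × 10³ × 10.19 × 10⁻⁶ = 664.1842 × 10⁻³ W

0.6641842 W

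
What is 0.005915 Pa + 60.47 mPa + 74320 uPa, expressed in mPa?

140.705 mPa

In mPa:
  0.005915 Pa = 0.005915e3 mPa = 5.915
  60.47 mPa → 60.47
  74320 uPa = 74320e-3 mPa = 74.32
Sum: 5.915 + 60.47 + 74.32 = 140.705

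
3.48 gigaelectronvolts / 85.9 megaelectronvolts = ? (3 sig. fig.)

40.5

(3.48 × 10⁹) / (85.9 × 10⁶) = 0.04051 × 10³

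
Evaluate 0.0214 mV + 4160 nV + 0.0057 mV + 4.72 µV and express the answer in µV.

35.98 µV

In µV:
  0.0214 mV = 0.0214 × 10^3 µV = 21.4
  4160 nV = 4160 × 10^-3 µV = 4.16
  0.0057 mV = 0.0057 × 10^3 µV = 5.7
  4.72 µV → 4.72
Sum: 21.4 + 4.16 + 5.7 + 4.72 = 35.98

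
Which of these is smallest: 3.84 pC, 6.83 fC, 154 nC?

3.84 pC = 0.00000000000384 C
6.83 fC = 0.00000000000000683 C
154 nC = 0.000000154 C

6.83 fC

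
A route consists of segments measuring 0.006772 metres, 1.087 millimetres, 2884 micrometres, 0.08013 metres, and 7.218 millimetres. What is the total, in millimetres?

In millimetres:
  0.006772 metres = 0.006772 × 10³ millimetres = 6.772
  1.087 millimetres → 1.087
  2884 micrometres = 2884 × 10⁻³ millimetres = 2.884
  0.08013 metres = 0.08013 × 10³ millimetres = 80.13
  7.218 millimetres → 7.218
Sum: 6.772 + 1.087 + 2.884 + 80.13 + 7.218 = 98.091

98.091 millimetres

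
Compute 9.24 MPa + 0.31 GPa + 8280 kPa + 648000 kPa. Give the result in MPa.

975.52 MPa

In MPa:
  9.24 MPa → 9.24
  0.31 GPa = 0.31 × 10³ MPa = 310
  8280 kPa = 8280 × 10⁻³ MPa = 8.28
  648000 kPa = 648000 × 10⁻³ MPa = 648
Sum: 9.24 + 310 + 8.28 + 648 = 975.52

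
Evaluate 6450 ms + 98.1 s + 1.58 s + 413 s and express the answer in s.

519.13 s

In s:
  6450 ms = 6450 × 10⁻³ s = 6.45
  98.1 s → 98.1
  1.58 s → 1.58
  413 s → 413
Sum: 6.45 + 98.1 + 1.58 + 413 = 519.13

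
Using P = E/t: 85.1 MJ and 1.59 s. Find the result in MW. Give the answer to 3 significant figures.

(85.1 × 10⁶) / (1.59) = 53.522 × 10⁶ W

53.5 MW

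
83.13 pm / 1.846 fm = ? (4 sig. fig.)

(83.13 × 10^-12) / (1.846 × 10^-15) = 45.033 × 10^3

45030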